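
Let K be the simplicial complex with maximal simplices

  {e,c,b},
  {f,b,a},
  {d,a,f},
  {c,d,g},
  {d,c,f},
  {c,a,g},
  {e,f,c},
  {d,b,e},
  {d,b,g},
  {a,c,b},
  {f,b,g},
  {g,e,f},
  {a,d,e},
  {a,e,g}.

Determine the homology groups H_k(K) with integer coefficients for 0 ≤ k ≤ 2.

H_0 ≅ Z,  H_1 ≅ Z^2,  H_2 ≅ Z.

Order the vertices as a < b < c < d < e < f < g. Listing each simplex with vertices in this order, K has dimension 2 with simplices:

  0-simplices (7): a, b, c, d, e, f, g
  1-simplices (21): ab, ac, ad, ae, af, ag, bc, bd, be, bf, bg, cd, ce, cf, cg, de, df, dg, ef, eg, fg
  2-simplices (14): abc, abf, acg, ade, adf, aeg, bce, bde, bdg, bfg, cdf, cdg, cef, efg

so the chain groups are C_0 ≅ Z^7, C_1 ≅ Z^21, C_2 ≅ Z^14.

The boundary map ∂_1: C_1 → C_0 sends each edge [p,q] (with p < q) to q − p.
The resulting 7×21 matrix has rank 6, and its Smith normal form has invariant factors (1,1,1,1,1,1).

∂_2: C_2 → C_1 sends each 2-simplex [p,q,r] to [q,r] − [p,r] + [p,q]. For instance
  ∂abc = bc − ac + ab,
  ∂acg = cg − ag + ac.
The resulting 21×14 matrix has rank 13, and its Smith normal form has invariant factors (1,1,1,1,1,1,1,1,1,1,1,1,1).

Computing H_k = (kernel of ∂_k) / (image of ∂_{k+1}):

  H_0: rank C_0 − rank ∂_1 = 7 − 6 = 1, and the invariant factors of ∂_1 are all 1, so H_0 = Z.
  H_1: rank ker ∂_1 − rank ∂_2 = (21 − 6) − 13 = 2, and the invariant factors of ∂_2 are all 1, so H_1 = Z^2.
  H_2: rank ker ∂_2 − rank ∂_3 = (14 − 13) − 0 = 1, and there is no ∂_3, so H_2 = Z.

As a check, the Euler characteristic is 7 − 21 + 14 = 0, which agrees with 1 − 2 + 1 = 0.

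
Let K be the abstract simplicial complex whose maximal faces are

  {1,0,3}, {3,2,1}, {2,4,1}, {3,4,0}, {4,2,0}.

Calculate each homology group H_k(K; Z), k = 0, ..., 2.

Take the total order 0 < 1 < 2 < 3 < 4 on the vertex set. Then K (dimension 2) consists of the simplices:

  0-simplices (5): [0], [1], [2], [3], [4]
  1-simplices (10): [0,1], [0,2], [0,3], [0,4], [1,2], [1,3], [1,4], [2,3], [2,4], [3,4]
  2-simplices (5): [0,1,3], [0,2,4], [0,3,4], [1,2,3], [1,2,4]

so the chain groups are C_0 ≅ Z^5, C_1 ≅ Z^10, C_2 ≅ Z^5.

Boundary ∂_1: C_1 → C_0 is given by ∂[p,q] = [q] − [p]. For instance
  ∂[2,3] = [3] − [2].
The 5×10 boundary matrix has rank 4 and Smith normal form diag(1,1,1,1).

The boundary map ∂_2: C_2 → C_1 sends each 2-simplex [p,q,r] to [q,r] − [p,r] + [p,q]. For instance
  ∂[1,2,3] = [2,3] − [1,3] + [1,2],
  ∂[0,3,4] = [3,4] − [0,4] + [0,3].
As a 10×5 matrix over Z this has rank 5, with invariant factors (1,1,1,1,1).

Computing H_k = (kernel of ∂_k) / (image of ∂_{k+1}):

  H_0: rank C_0 − rank ∂_1 = 5 − 4 = 1, and the invariant factors of ∂_1 are all 1, so H_0 = Z.
  H_1: rank ker ∂_1 − rank ∂_2 = (10 − 4) − 5 = 1, and the invariant factors of ∂_2 are all 1, so H_1 = Z.
  H_2: rank ker ∂_2 − rank ∂_3 = (5 − 5) − 0 = 0, and there is no ∂_3, so H_2 = 0.

As a check, the Euler characteristic is 5 − 10 + 5 = 0, which agrees with 1 − 1 + 0 = 0.
(K is a triangulation of the Möbius band.)

H_0 ≅ Z,  H_1 ≅ Z,  H_2 = 0.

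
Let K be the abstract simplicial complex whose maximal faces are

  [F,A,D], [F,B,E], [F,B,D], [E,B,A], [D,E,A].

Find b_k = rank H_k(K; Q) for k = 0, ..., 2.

Order the vertices as A < B < D < E < F. Listing each simplex with vertices in this order, K has dimension 2 with simplices:

  0-simplices (5): A, B, D, E, F
  1-simplices (10): AB, AD, AE, AF, BD, BE, BF, DE, DF, EF
  2-simplices (5): ABE, ADE, ADF, BDF, BEF

giving chain groups C_0 ≅ Z^5, C_1 ≅ Z^10, C_2 ≅ Z^5.

Boundary ∂_1: C_1 → C_0 sends each edge [p,q] (with p < q) to q − p. For instance
  ∂AE = E − A.
The 5×10 boundary matrix has rank 4 and Smith normal form diag(1,1,1,1).

∂_2: C_2 → C_1 maps a triangle to the signed sum of its edges. For instance
  ∂ABE = BE − AE + AB,
  ∂ADE = DE − AE + AD.
The 10×5 boundary matrix has rank 5 and Smith normal form diag(1,1,1,1,1).

Now H_k = ker ∂_k / im ∂_{k+1}, so:

  H_0: rank C_0 − rank ∂_1 = 5 − 4 = 1, and the invariant factors of ∂_1 are all 1, so H_0 = Z.
  H_1: rank ker ∂_1 − rank ∂_2 = (10 − 4) − 5 = 1, and the invariant factors of ∂_2 are all 1, so H_1 = Z.
  H_2: rank ker ∂_2 − rank ∂_3 = (5 − 5) − 0 = 0, and there is no ∂_3, so H_2 = 0.

Hence the Betti numbers are b_0 = 1, b_1 = 1, b_2 = 0.

b_0 = 1, b_1 = 1, b_2 = 0.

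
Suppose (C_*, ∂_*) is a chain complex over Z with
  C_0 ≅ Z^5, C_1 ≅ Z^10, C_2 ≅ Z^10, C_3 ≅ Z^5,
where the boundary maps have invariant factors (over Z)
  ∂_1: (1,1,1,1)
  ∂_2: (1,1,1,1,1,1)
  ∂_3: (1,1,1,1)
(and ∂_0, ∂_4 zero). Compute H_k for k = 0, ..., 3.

H_0: b_0 = 5 − 0 − 4 = 1; torsion from ∂_1 factors > 1: none. So H_0 ≅ Z.
H_1: b_1 = 10 − 4 − 6 = 0; torsion from ∂_2 factors > 1: none. So H_1 ≅ 0.
H_2: b_2 = 10 − 6 − 4 = 0; torsion from ∂_3 factors > 1: none. So H_2 ≅ 0.
H_3: b_3 = 5 − 4 − 0 = 1; torsion from ∂_4 factors > 1: none. So H_3 ≅ Z.

H_0 ≅ Z,  H_1 = 0,  H_2 = 0,  H_3 ≅ Z.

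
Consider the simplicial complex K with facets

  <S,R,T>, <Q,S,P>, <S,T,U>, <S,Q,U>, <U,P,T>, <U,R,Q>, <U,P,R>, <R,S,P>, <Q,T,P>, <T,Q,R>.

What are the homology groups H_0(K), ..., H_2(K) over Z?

H_0 = Z,  H_1 = Z/2Z,  H_2 = 0.

We work with the vertex ordering P < Q < R < S < T < U. The simplices of K, each written with vertices in increasing order, are:

  0-simplices (6): P, Q, R, S, T, U
  1-simplices (15): PQ, PR, PS, PT, PU, QR, QS, QT, QU, RS, RT, RU, ST, SU, TU
  2-simplices (10): PQS, PQT, PRS, PRU, PTU, QRT, QRU, QSU, RST, STU

so the chain groups are C_0 ≅ Z^6, C_1 ≅ Z^15, C_2 ≅ Z^10.

The boundary map ∂_1: C_1 → C_0 maps an edge to its endpoints' difference, ∂[p,q] = q − p. For instance
  ∂TU = U − T.
The resulting 6×15 matrix has rank 5, and its Smith normal form has invariant factors (1,1,1,1,1).

The boundary map ∂_2: C_2 → C_1 sends each 2-simplex [p,q,r] to [q,r] − [p,r] + [p,q]. For instance
  ∂PTU = TU − PU + PT,
  ∂PRU = RU − PU + PR.
The resulting 15×10 matrix has rank 10, and its Smith normal form has invariant factors (1,1,1,1,1,1,1,1,1,2).

Computing H_k = (kernel of ∂_k) / (image of ∂_{k+1}):

  H_0: rank C_0 − rank ∂_1 = 6 − 5 = 1, and the invariant factors of ∂_1 are all 1, so H_0 ≅ Z.
  H_1: rank ker ∂_1 − rank ∂_2 = (15 − 5) − 10 = 0, and ∂_2 has invariant factor 2 > 1, so H_1 ≅ Z/2Z.
  H_2: rank ker ∂_2 − rank ∂_3 = (10 − 10) − 0 = 0, and there is no ∂_3, so H_2 ≅ 0.

(K is a triangulation of the real projective plane RP^2.)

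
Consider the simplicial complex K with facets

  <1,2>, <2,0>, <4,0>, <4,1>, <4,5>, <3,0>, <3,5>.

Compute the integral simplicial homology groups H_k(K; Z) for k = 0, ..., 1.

We work with the vertex ordering 0 < 1 < 2 < 3 < 4 < 5. The simplices of K, each written with vertices in increasing order, are:

  0-simplices (6): [0], [1], [2], [3], [4], [5]
  1-simplices (7): [0,2], [0,3], [0,4], [1,2], [1,4], [3,5], [4,5]

giving chain groups C_0 ≅ Z^6, C_1 ≅ Z^7.

∂_1: C_1 → C_0 is given by ∂[p,q] = [q] − [p].
This gives a 6×7 integer matrix of rank 5; reducing to Smith normal form yields diagonal entries (1,1,1,1,1).

Now H_k = ker ∂_k / im ∂_{k+1}, so:

  H_0: rank C_0 − rank ∂_1 = 6 − 5 = 1, and the invariant factors of ∂_1 are all 1, so H_0 = Z.
  H_1: rank ker ∂_1 − rank ∂_2 = (7 − 5) − 0 = 2, and there is no ∂_2, so H_1 = Z^2.

H_0 ≅ Z,  H_1 ≅ Z^2.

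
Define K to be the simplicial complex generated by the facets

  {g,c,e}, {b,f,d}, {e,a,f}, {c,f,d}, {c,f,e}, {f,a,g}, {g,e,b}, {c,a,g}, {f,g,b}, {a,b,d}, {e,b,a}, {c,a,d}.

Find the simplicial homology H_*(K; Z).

H_0 = Z,  H_1 = Z_2,  H_2 = 0.

Fix the vertex order a < b < c < d < e < f < g and write every simplex with vertices in increasing order. Then dim K = 2 and the simplices of K are:

  0-simplices (7): a, b, c, d, e, f, g
  1-simplices (18): ab, ac, ad, ae, af, ag, bd, be, bf, bg, cd, ce, cf, cg, df, ef, eg, fg
  2-simplices (12): abd, abe, acd, acg, aef, afg, bdf, beg, bfg, cdf, cef, ceg

Hence C_0 ≅ Z^7, C_1 ≅ Z^18, C_2 ≅ Z^12.

The boundary map ∂_1: C_1 → C_0 maps an edge to its endpoints' difference, ∂[p,q] = q − p.
The resulting 7×18 matrix has rank 6, and its Smith normal form has invariant factors (1,1,1,1,1,1).

Boundary ∂_2: C_2 → C_1 maps a triangle to the signed sum of its edges. For instance
  ∂aef = ef − af + ae,
  ∂ceg = eg − cg + ce.
This gives a 18×12 integer matrix of rank 12; reducing to Smith normal form yields diagonal entries (1,1,1,1,1,1,1,1,1,1,1,2).

Computing H_k = (kernel of ∂_k) / (image of ∂_{k+1}):

  H_0: rank C_0 − rank ∂_1 = 7 − 6 = 1, and the invariant factors of ∂_1 are all 1, so H_0 ≅ Z.
  H_1: rank ker ∂_1 − rank ∂_2 = (18 − 6) − 12 = 0, and ∂_2 has invariant factor 2 > 1, so H_1 ≅ Z_2.
  H_2: rank ker ∂_2 − rank ∂_3 = (12 − 12) − 0 = 0, and there is no ∂_3, so H_2 ≅ 0.

As a check, the Euler characteristic is 7 − 18 + 12 = 1, which agrees with 1 − 0 + 0 = 1.
(K is a triangulation of the real projective plane RP^2.)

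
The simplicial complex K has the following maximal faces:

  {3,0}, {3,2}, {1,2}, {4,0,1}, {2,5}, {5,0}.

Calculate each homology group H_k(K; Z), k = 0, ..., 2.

K has 6 vertices, 8 edges, 1 triangle.
rank ∂_0 = 0, rank ∂_1 = 5 ⇒ b_0 = 6 − 0 − 5 = 1; all invariant factors of ∂_1 are 1 so no torsion. So H_0 ≅ Z.
rank ∂_1 = 5, rank ∂_2 = 1 ⇒ b_1 = 8 − 5 − 1 = 2; all invariant factors of ∂_2 are 1 so no torsion. So H_1 ≅ Z^2.
rank ∂_2 = 1, rank ∂_3 = 0 ⇒ b_2 = 1 − 1 − 0 = 0. So H_2 ≅ 0.

H_0 = Z,  H_1 = Z^2,  H_2 = 0.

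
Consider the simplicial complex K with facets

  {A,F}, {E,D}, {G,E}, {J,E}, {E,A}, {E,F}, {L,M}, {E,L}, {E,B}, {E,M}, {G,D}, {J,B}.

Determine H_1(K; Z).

Fix the vertex order A < B < D < E < F < G < J < L < M and write every simplex with vertices in increasing order. Then dim K = 1 and the simplices of K are:

  0-simplices (9): A, B, D, E, F, G, J, L, M
  1-simplices (12): AE, AF, BE, BJ, DE, DG, EF, EG, EJ, EL, EM, LM

giving chain groups C_0 ≅ Z^9, C_1 ≅ Z^12.

∂_1: C_1 → C_0 sends each edge [p,q] (with p < q) to q − p.
As a 9×12 matrix over Z this has rank 8, with invariant factors (1,1,1,1,1,1,1,1).

From H_k ≅ ker(∂_k) / im(∂_{k+1}) we obtain:

  H_1: rank ker ∂_1 − rank ∂_2 = (12 − 8) − 0 = 4, and there is no ∂_2, so H_1 = Z^4.

H_1 = Z^4.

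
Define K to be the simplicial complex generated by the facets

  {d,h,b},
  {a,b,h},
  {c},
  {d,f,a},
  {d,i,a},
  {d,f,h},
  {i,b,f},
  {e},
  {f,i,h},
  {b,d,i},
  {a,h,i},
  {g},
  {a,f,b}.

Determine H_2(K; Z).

H_2 ≅ 0.

We work with the vertex ordering a < b < c < d < e < f < g < h < i. The simplices of K, each written with vertices in increasing order, are:

  0-simplices (9): a, b, c, d, e, f, g, h, i
  1-simplices (15): ab, ad, af, ah, ai, bd, bf, bh, bi, df, dh, di, fh, fi, hi
  2-simplices (10): abf, abh, adf, adi, ahi, bdh, bdi, bfi, dfh, fhi

so the chain groups are C_0 ≅ Z^9, C_1 ≅ Z^15, C_2 ≅ Z^10.

∂_1: C_1 → C_0 maps an edge to its endpoints' difference, ∂[p,q] = q − p. For instance
  ∂ab = b − a.
This gives a 9×15 integer matrix of rank 5; reducing to Smith normal form yields diagonal entries (1,1,1,1,1).

Boundary ∂_2: C_2 → C_1 sends each 2-simplex [p,q,r] to [q,r] − [p,r] + [p,q]. For instance
  ∂adi = di − ai + ad,
  ∂abf = bf − af + ab.
The 15×10 boundary matrix has rank 10 and Smith normal form diag(1,1,1,1,1,1,1,1,1,2).

Now H_k = ker ∂_k / im ∂_{k+1}, so:

  H_2: rank ker ∂_2 − rank ∂_3 = (10 − 10) − 0 = 0, and there is no ∂_3, so H_2 = 0.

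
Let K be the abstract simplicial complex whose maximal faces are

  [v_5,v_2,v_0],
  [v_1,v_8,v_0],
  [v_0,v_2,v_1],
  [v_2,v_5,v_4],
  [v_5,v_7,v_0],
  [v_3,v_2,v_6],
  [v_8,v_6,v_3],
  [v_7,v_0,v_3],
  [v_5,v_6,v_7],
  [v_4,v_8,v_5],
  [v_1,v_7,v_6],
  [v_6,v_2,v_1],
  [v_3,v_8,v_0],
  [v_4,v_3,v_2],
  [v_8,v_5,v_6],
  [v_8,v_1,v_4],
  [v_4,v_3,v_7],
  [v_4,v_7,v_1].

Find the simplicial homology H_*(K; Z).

H_0 ≅ Z,  H_1 ≅ Z^2,  H_2 ≅ Z.

We work with the vertex ordering v_0 < v_1 < v_2 < v_3 < v_4 < v_5 < v_6 < v_7 < v_8. The simplices of K, each written with vertices in increasing order, are:

  0-simplices (9): [v_0], [v_1], [v_2], [v_3], [v_4], [v_5], [v_6], [v_7], [v_8]
  1-simplices (27): (27 of them)
  2-simplices (18): (18 of them)

so the chain groups are C_0 ≅ Z^9, C_1 ≅ Z^27, C_2 ≅ Z^18.

Boundary ∂_1: C_1 → C_0 is given by ∂[p,q] = [q] − [p]. For instance
  ∂[v_0,v_1] = [v_1] − [v_0].
The resulting 9×27 matrix has rank 8, and its Smith normal form has invariant factors (1,1,1,1,1,1,1,1).

∂_2: C_2 → C_1 maps a triangle to the signed sum of its edges. For instance
  ∂[v_5,v_6,v_7] = [v_6,v_7] − [v_5,v_7] + [v_5,v_6],
  ∂[v_3,v_4,v_7] = [v_4,v_7] − [v_3,v_7] + [v_3,v_4].
The 27×18 boundary matrix has rank 17 and Smith normal form diag(1,1,1,1,1,1,1,1,1,1,1,1,1,1,1,1,1).

Now H_k = ker ∂_k / im ∂_{k+1}, so:

  H_0: rank C_0 − rank ∂_1 = 9 − 8 = 1, and the invariant factors of ∂_1 are all 1, so H_0 = Z.
  H_1: rank ker ∂_1 − rank ∂_2 = (27 − 8) − 17 = 2, and the invariant factors of ∂_2 are all 1, so H_1 = Z^2.
  H_2: rank ker ∂_2 − rank ∂_3 = (18 − 17) − 0 = 1, and there is no ∂_3, so H_2 = Z.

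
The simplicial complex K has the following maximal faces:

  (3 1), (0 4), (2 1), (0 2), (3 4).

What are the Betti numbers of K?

Take the total order 0 < 1 < 2 < 3 < 4 on the vertex set. Then K (dimension 1) consists of the simplices:

  0-simplices (5): [0], [1], [2], [3], [4]
  1-simplices (5): [0,2], [0,4], [1,2], [1,3], [3,4]

so the chain groups are C_0 ≅ Z^5, C_1 ≅ Z^5.

Boundary ∂_1: C_1 → C_0 maps an edge to its endpoints' difference, ∂[p,q] = q − p.
As a 5×5 matrix over Z this has rank 4, with invariant factors (1,1,1,1).

From H_k ≅ ker(∂_k) / im(∂_{k+1}) we obtain:

  H_0: rank C_0 − rank ∂_1 = 5 − 4 = 1, and the invariant factors of ∂_1 are all 1, so H_0 = Z.
  H_1: rank ker ∂_1 − rank ∂_2 = (5 − 4) − 0 = 1, and there is no ∂_2, so H_1 = Z.

Hence the Betti numbers are b_0 = 1, b_1 = 1.

b_0 = 1, b_1 = 1.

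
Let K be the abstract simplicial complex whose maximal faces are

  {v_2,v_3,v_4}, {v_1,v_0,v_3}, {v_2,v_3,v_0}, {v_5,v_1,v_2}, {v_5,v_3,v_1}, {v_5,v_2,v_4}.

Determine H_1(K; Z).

H_1 ≅ Z.

K has 6 vertices, 12 edges, 6 triangles.
rank ∂_1 = 5, rank ∂_2 = 6 ⇒ b_1 = 12 − 5 − 6 = 1; all invariant factors of ∂_2 are 1 so no torsion. So H_1 ≅ Z.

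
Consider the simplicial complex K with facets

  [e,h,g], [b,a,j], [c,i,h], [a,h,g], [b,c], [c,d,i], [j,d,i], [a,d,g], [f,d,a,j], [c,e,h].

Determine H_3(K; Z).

Order the vertices as a < b < c < d < e < f < g < h < i < j. Listing each simplex with vertices in this order, K has dimension 3 with simplices:

  0-simplices (10): a, b, c, d, e, f, g, h, i, j
  1-simplices (22): ab, ad, af, ag, ah, aj, bc, bj, cd, ce, ch, ci, df, dg, di, dj, eg, eh, fj, gh, hi, ij
  2-simplices (12): abj, adf, adg, adj, afj, agh, cdi, ceh, chi, dfj, dij, egh
  3-simplices (1): adfj

Hence C_0 ≅ Z^10, C_1 ≅ Z^22, C_2 ≅ Z^12, C_3 ≅ Z^1.

Boundary ∂_1: C_1 → C_0 sends each edge [p,q] (with p < q) to q − p.
This gives a 10×22 integer matrix of rank 9; reducing to Smith normal form yields diagonal entries (1,1,1,1,1,1,1,1,1).

Boundary ∂_2: C_2 → C_1 sends each 2-simplex [p,q,r] to [q,r] − [p,r] + [p,q]. For instance
  ∂adf = df − af + ad,
  ∂adj = dj − aj + ad.
As a 22×12 matrix over Z this has rank 11, with invariant factors (1,1,1,1,1,1,1,1,1,1,1).

The boundary map ∂_3: C_3 → C_2 sends each 3-simplex σ to the alternating sum Σ_i (−1)^i (σ with its i-th vertex removed). For instance
  ∂adfj = dfj − afj + adj − adf.
This gives a 12×1 integer matrix of rank 1; reducing to Smith normal form yields diagonal entries (1).

Reading off H_k = ker ∂_k / im ∂_{k+1}:

  H_3: rank ker ∂_3 − rank ∂_4 = (1 − 1) − 0 = 0, and there is no ∂_4, so H_3 ≅ 0.

H_3 ≅ 0.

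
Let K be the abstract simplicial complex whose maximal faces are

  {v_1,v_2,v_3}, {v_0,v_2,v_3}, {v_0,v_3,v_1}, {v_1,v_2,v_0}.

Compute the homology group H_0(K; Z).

We work with the vertex ordering v_0 < v_1 < v_2 < v_3. The simplices of K, each written with vertices in increasing order, are:

  0-simplices (4): [v_0], [v_1], [v_2], [v_3]
  1-simplices (6): [v_0,v_1], [v_0,v_2], [v_0,v_3], [v_1,v_2], [v_1,v_3], [v_2,v_3]
  2-simplices (4): [v_0,v_1,v_2], [v_0,v_1,v_3], [v_0,v_2,v_3], [v_1,v_2,v_3]

giving chain groups C_0 ≅ Z^4, C_1 ≅ Z^6, C_2 ≅ Z^4.

The boundary map ∂_1: C_1 → C_0 sends each edge [p,q] (with p < q) to q − p.
As a 4×6 matrix over Z this has rank 3, with invariant factors (1,1,1).

The boundary map ∂_2: C_2 → C_1 sends each 2-simplex [p,q,r] to [q,r] − [p,r] + [p,q]. For instance
  ∂[v_1,v_2,v_3] = [v_2,v_3] − [v_1,v_3] + [v_1,v_2],
  ∂[v_0,v_1,v_3] = [v_1,v_3] − [v_0,v_3] + [v_0,v_1].
This gives a 6×4 integer matrix of rank 3; reducing to Smith normal form yields diagonal entries (1,1,1).

Computing H_k = (kernel of ∂_k) / (image of ∂_{k+1}):

  H_0: rank C_0 − rank ∂_1 = 4 − 3 = 1, and the invariant factors of ∂_1 are all 1, so H_0 ≅ Z.

H_0 ≅ Z.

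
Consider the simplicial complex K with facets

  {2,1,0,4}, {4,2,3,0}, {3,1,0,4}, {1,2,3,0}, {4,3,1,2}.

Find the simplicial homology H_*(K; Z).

H_0 = Z,  H_1 = 0,  H_2 = 0,  H_3 = Z.

Fix the vertex order 0 < 1 < 2 < 3 < 4 and write every simplex with vertices in increasing order. Then dim K = 3 and the simplices of K are:

  0-simplices (5): [0], [1], [2], [3], [4]
  1-simplices (10): [0,1], [0,2], [0,3], [0,4], [1,2], [1,3], [1,4], [2,3], [2,4], [3,4]
  2-simplices (10): [0,1,2], [0,1,3], [0,1,4], [0,2,3], [0,2,4], [0,3,4], [1,2,3], [1,2,4], [1,3,4], [2,3,4]
  3-simplices (5): [0,1,2,3], [0,1,2,4], [0,1,3,4], [0,2,3,4], [1,2,3,4]

giving chain groups C_0 ≅ Z^5, C_1 ≅ Z^10, C_2 ≅ Z^10, C_3 ≅ Z^5.

∂_1: C_1 → C_0 sends each edge [p,q] (with p < q) to q − p. For instance
  ∂[1,2] = [2] − [1].
As a 5×10 matrix over Z this has rank 4, with invariant factors (1,1,1,1).

∂_2: C_2 → C_1 maps a triangle to the signed sum of its edges. For instance
  ∂[0,2,3] = [2,3] − [0,3] + [0,2],
  ∂[0,1,4] = [1,4] − [0,4] + [0,1].
The resulting 10×10 matrix has rank 6, and its Smith normal form has invariant factors (1,1,1,1,1,1).

∂_3: C_3 → C_2 sends each 3-simplex σ to the alternating sum Σ_i (−1)^i (σ with its i-th vertex removed). For instance
  ∂[1,2,3,4] = [2,3,4] − [1,3,4] + [1,2,4] − [1,2,3],
  ∂[0,1,3,4] = [1,3,4] − [0,3,4] + [0,1,4] − [0,1,3].
As a 10×5 matrix over Z this has rank 4, with invariant factors (1,1,1,1).

Reading off H_k = ker ∂_k / im ∂_{k+1}:

  H_0: rank C_0 − rank ∂_1 = 5 − 4 = 1, and the invariant factors of ∂_1 are all 1, so H_0 ≅ Z.
  H_1: rank ker ∂_1 − rank ∂_2 = (10 − 4) − 6 = 0, and the invariant factors of ∂_2 are all 1, so H_1 ≅ 0.
  H_2: rank ker ∂_2 − rank ∂_3 = (10 − 6) − 4 = 0, and the invariant factors of ∂_3 are all 1, so H_2 ≅ 0.
  H_3: rank ker ∂_3 − rank ∂_4 = (5 − 4) − 0 = 1, and there is no ∂_4, so H_3 ≅ Z.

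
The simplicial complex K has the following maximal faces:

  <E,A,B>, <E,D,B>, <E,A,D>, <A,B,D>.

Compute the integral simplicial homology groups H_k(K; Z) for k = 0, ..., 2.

H_0 ≅ Z,  H_1 = 0,  H_2 ≅ Z.

Order the vertices as A < B < D < E. Listing each simplex with vertices in this order, K has dimension 2 with simplices:

  0-simplices (4): A, B, D, E
  1-simplices (6): AB, AD, AE, BD, BE, DE
  2-simplices (4): ABD, ABE, ADE, BDE

so the chain groups are C_0 ≅ Z^4, C_1 ≅ Z^6, C_2 ≅ Z^4.

∂_1: C_1 → C_0 maps an edge to its endpoints' difference, ∂[p,q] = q − p. For instance
  ∂BE = E − B.
The 4×6 boundary matrix has rank 3 and Smith normal form diag(1,1,1).

∂_2: C_2 → C_1 acts by ∂[p,q,r] = [q,r] − [p,r] + [p,q]. For instance
  ∂ABE = BE − AE + AB,
  ∂BDE = DE − BE + BD.
This gives a 6×4 integer matrix of rank 3; reducing to Smith normal form yields diagonal entries (1,1,1).

Computing H_k = (kernel of ∂_k) / (image of ∂_{k+1}):

  H_0: rank C_0 − rank ∂_1 = 4 − 3 = 1, and the invariant factors of ∂_1 are all 1, so H_0 = Z.
  H_1: rank ker ∂_1 − rank ∂_2 = (6 − 3) − 3 = 0, and the invariant factors of ∂_2 are all 1, so H_1 = 0.
  H_2: rank ker ∂_2 − rank ∂_3 = (4 − 3) − 0 = 1, and there is no ∂_3, so H_2 = Z.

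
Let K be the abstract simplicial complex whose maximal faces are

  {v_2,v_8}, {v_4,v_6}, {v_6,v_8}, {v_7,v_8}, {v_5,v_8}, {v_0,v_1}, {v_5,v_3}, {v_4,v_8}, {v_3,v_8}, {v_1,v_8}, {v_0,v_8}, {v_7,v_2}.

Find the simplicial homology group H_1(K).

H_1 = Z^4.

Order the vertices as v_0 < v_1 < v_2 < v_3 < v_4 < v_5 < v_6 < v_7 < v_8. Listing each simplex with vertices in this order, K has dimension 1 with simplices:

  0-simplices (9): [v_0], [v_1], [v_2], [v_3], [v_4], [v_5], [v_6], [v_7], [v_8]
  1-simplices (12): [v_0,v_1], [v_0,v_8], [v_1,v_8], [v_2,v_7], [v_2,v_8], [v_3,v_5], [v_3,v_8], [v_4,v_6], [v_4,v_8], [v_5,v_8], [v_6,v_8], [v_7,v_8]

so the chain groups are C_0 ≅ Z^9, C_1 ≅ Z^12.

The boundary map ∂_1: C_1 → C_0 is given by ∂[p,q] = [q] − [p]. For instance
  ∂[v_4,v_6] = [v_6] − [v_4].
The 9×12 boundary matrix has rank 8 and Smith normal form diag(1,1,1,1,1,1,1,1).

From H_k ≅ ker(∂_k) / im(∂_{k+1}) we obtain:

  H_1: rank ker ∂_1 − rank ∂_2 = (12 − 8) − 0 = 4, and there is no ∂_2, so H_1 = Z^4.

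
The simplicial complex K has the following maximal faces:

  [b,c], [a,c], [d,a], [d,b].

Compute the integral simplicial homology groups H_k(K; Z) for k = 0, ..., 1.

H_0 ≅ Z,  H_1 ≅ Z.

Fix the vertex order a < b < c < d and write every simplex with vertices in increasing order. Then dim K = 1 and the simplices of K are:

  0-simplices (4): a, b, c, d
  1-simplices (4): ac, ad, bc, bd

so the chain groups are C_0 ≅ Z^4, C_1 ≅ Z^4.

Boundary ∂_1: C_1 → C_0 sends each edge [p,q] (with p < q) to q − p. For instance
  ∂ac = c − a.
As a 4×4 matrix over Z this has rank 3, with invariant factors (1,1,1).

Reading off H_k = ker ∂_k / im ∂_{k+1}:

  H_0: rank C_0 − rank ∂_1 = 4 − 3 = 1, and the invariant factors of ∂_1 are all 1, so H_0 = Z.
  H_1: rank ker ∂_1 − rank ∂_2 = (4 − 3) − 0 = 1, and there is no ∂_2, so H_1 = Z.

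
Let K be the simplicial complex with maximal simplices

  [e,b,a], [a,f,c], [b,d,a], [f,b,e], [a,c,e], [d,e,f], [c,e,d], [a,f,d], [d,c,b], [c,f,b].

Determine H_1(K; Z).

H_1 ≅ Z/2Z.

Take the total order a < b < c < d < e < f on the vertex set. Then K (dimension 2) consists of the simplices:

  0-simplices (6): a, b, c, d, e, f
  1-simplices (15): ab, ac, ad, ae, af, bc, bd, be, bf, cd, ce, cf, de, df, ef
  2-simplices (10): abd, abe, ace, acf, adf, bcd, bcf, bef, cde, def

so the chain groups are C_0 ≅ Z^6, C_1 ≅ Z^15, C_2 ≅ Z^10.

Boundary ∂_1: C_1 → C_0 is given by ∂[p,q] = [q] − [p].
The 6×15 boundary matrix has rank 5 and Smith normal form diag(1,1,1,1,1).

The boundary map ∂_2: C_2 → C_1 maps a triangle to the signed sum of its edges. For instance
  ∂bcf = cf − bf + bc,
  ∂def = ef − df + de.
This gives a 15×10 integer matrix of rank 10; reducing to Smith normal form yields diagonal entries (1,1,1,1,1,1,1,1,1,2).

Computing H_k = (kernel of ∂_k) / (image of ∂_{k+1}):

  H_1: rank ker ∂_1 − rank ∂_2 = (15 − 5) − 10 = 0, and ∂_2 has invariant factor 2 > 1, so H_1 = Z/2Z.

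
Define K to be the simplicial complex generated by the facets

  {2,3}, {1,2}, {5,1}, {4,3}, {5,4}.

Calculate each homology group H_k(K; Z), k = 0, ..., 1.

H_0 = Z,  H_1 = Z.

Take the total order 1 < 2 < 3 < 4 < 5 on the vertex set. Then K (dimension 1) consists of the simplices:

  0-simplices (5): [1], [2], [3], [4], [5]
  1-simplices (5): [1,2], [1,5], [2,3], [3,4], [4,5]

so the chain groups are C_0 ≅ Z^5, C_1 ≅ Z^5.

∂_1: C_1 → C_0 maps an edge to its endpoints' difference, ∂[p,q] = q − p. For instance
  ∂[1,2] = [2] − [1].
The 5×5 boundary matrix has rank 4 and Smith normal form diag(1,1,1,1).

Computing H_k = (kernel of ∂_k) / (image of ∂_{k+1}):

  H_0: rank C_0 − rank ∂_1 = 5 − 4 = 1, and the invariant factors of ∂_1 are all 1, so H_0 ≅ Z.
  H_1: rank ker ∂_1 − rank ∂_2 = (5 − 4) − 0 = 1, and there is no ∂_2, so H_1 ≅ Z.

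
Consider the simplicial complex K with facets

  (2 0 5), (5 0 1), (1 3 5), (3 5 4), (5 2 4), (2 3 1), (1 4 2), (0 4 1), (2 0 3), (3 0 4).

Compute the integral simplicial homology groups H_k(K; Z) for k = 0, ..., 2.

Fix the vertex order 0 < 1 < 2 < 3 < 4 < 5 and write every simplex with vertices in increasing order. Then dim K = 2 and the simplices of K are:

  0-simplices (6): [0], [1], [2], [3], [4], [5]
  1-simplices (15): [0,1], [0,2], [0,3], [0,4], [0,5], [1,2], [1,3], [1,4], [1,5], [2,3], [2,4], [2,5], [3,4], [3,5], [4,5]
  2-simplices (10): [0,1,4], [0,1,5], [0,2,3], [0,2,5], [0,3,4], [1,2,3], [1,2,4], [1,3,5], [2,4,5], [3,4,5]

Hence C_0 ≅ Z^6, C_1 ≅ Z^15, C_2 ≅ Z^10.

∂_1: C_1 → C_0 maps an edge to its endpoints' difference, ∂[p,q] = q − p. For instance
  ∂[0,4] = [4] − [0].
This gives a 6×15 integer matrix of rank 5; reducing to Smith normal form yields diagonal entries (1,1,1,1,1).

Boundary ∂_2: C_2 → C_1 maps a triangle to the signed sum of its edges. For instance
  ∂[0,2,5] = [2,5] − [0,5] + [0,2],
  ∂[2,4,5] = [4,5] − [2,5] + [2,4].
As a 15×10 matrix over Z this has rank 10, with invariant factors (1,1,1,1,1,1,1,1,1,2).

Computing H_k = (kernel of ∂_k) / (image of ∂_{k+1}):

  H_0: rank C_0 − rank ∂_1 = 6 − 5 = 1, and the invariant factors of ∂_1 are all 1, so H_0 ≅ Z.
  H_1: rank ker ∂_1 − rank ∂_2 = (15 − 5) − 10 = 0, and ∂_2 has invariant factor 2 > 1, so H_1 ≅ Z_2.
  H_2: rank ker ∂_2 − rank ∂_3 = (10 − 10) − 0 = 0, and there is no ∂_3, so H_2 ≅ 0.

H_0 ≅ Z,  H_1 ≅ Z_2,  H_2 = 0.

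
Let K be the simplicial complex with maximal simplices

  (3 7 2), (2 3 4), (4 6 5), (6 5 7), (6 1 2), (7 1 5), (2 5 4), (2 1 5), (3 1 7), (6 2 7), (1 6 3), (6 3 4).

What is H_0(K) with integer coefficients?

Fix the vertex order 1 < 2 < 3 < 4 < 5 < 6 < 7 and write every simplex with vertices in increasing order. Then dim K = 2 and the simplices of K are:

  0-simplices (7): [1], [2], [3], [4], [5], [6], [7]
  1-simplices (18): [1,2], [1,3], [1,5], [1,6], [1,7], [2,3], [2,4], [2,5], [2,6], [2,7], [3,4], [3,6], [3,7], [4,5], [4,6], [5,6], [5,7], [6,7]
  2-simplices (12): [1,2,5], [1,2,6], [1,3,6], [1,3,7], [1,5,7], [2,3,4], [2,3,7], [2,4,5], [2,6,7], [3,4,6], [4,5,6], [5,6,7]

Hence C_0 ≅ Z^7, C_1 ≅ Z^18, C_2 ≅ Z^12.

∂_1: C_1 → C_0 sends each edge [p,q] (with p < q) to q − p. For instance
  ∂[2,5] = [5] − [2].
The resulting 7×18 matrix has rank 6, and its Smith normal form has invariant factors (1,1,1,1,1,1).

Boundary ∂_2: C_2 → C_1 acts by ∂[p,q,r] = [q,r] − [p,r] + [p,q]. For instance
  ∂[1,5,7] = [5,7] − [1,7] + [1,5],
  ∂[4,5,6] = [5,6] − [4,6] + [4,5].
This gives a 18×12 integer matrix of rank 12; reducing to Smith normal form yields diagonal entries (1,1,1,1,1,1,1,1,1,1,1,2).

Now H_k = ker ∂_k / im ∂_{k+1}, so:

  H_0: rank C_0 − rank ∂_1 = 7 − 6 = 1, and the invariant factors of ∂_1 are all 1, so H_0 ≅ Z.

(K is a triangulation of the real projective plane RP^2.)

H_0 = Z.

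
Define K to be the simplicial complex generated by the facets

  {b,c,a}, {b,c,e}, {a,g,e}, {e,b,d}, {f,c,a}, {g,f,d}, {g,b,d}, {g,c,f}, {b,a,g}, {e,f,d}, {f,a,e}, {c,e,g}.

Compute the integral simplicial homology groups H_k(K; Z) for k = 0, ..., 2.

H_0 = Z,  H_1 = Z/2Z,  H_2 = 0.

We work with the vertex ordering a < b < c < d < e < f < g. The simplices of K, each written with vertices in increasing order, are:

  0-simplices (7): a, b, c, d, e, f, g
  1-simplices (18): ab, ac, ae, af, ag, bc, bd, be, bg, ce, cf, cg, de, df, dg, ef, eg, fg
  2-simplices (12): abc, abg, acf, aef, aeg, bce, bde, bdg, ceg, cfg, def, dfg

so the chain groups are C_0 ≅ Z^7, C_1 ≅ Z^18, C_2 ≅ Z^12.

The boundary map ∂_1: C_1 → C_0 sends each edge [p,q] (with p < q) to q − p.
The 7×18 boundary matrix has rank 6 and Smith normal form diag(1,1,1,1,1,1).

Boundary ∂_2: C_2 → C_1 acts by ∂[p,q,r] = [q,r] − [p,r] + [p,q]. For instance
  ∂dfg = fg − dg + df,
  ∂cfg = fg − cg + cf.
This gives a 18×12 integer matrix of rank 12; reducing to Smith normal form yields diagonal entries (1,1,1,1,1,1,1,1,1,1,1,2).

From H_k ≅ ker(∂_k) / im(∂_{k+1}) we obtain:

  H_0: rank C_0 − rank ∂_1 = 7 − 6 = 1, and the invariant factors of ∂_1 are all 1, so H_0 ≅ Z.
  H_1: rank ker ∂_1 − rank ∂_2 = (18 − 6) − 12 = 0, and ∂_2 has invariant factor 2 > 1, so H_1 ≅ Z/2Z.
  H_2: rank ker ∂_2 − rank ∂_3 = (12 − 12) − 0 = 0, and there is no ∂_3, so H_2 ≅ 0.

As a check, the Euler characteristic is 7 − 18 + 12 = 1, which agrees with 1 − 0 + 0 = 1.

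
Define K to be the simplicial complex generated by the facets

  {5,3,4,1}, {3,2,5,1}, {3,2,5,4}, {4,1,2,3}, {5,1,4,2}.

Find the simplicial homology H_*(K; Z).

We work with the vertex ordering 1 < 2 < 3 < 4 < 5. The simplices of K, each written with vertices in increasing order, are:

  0-simplices (5): [1], [2], [3], [4], [5]
  1-simplices (10): [1,2], [1,3], [1,4], [1,5], [2,3], [2,4], [2,5], [3,4], [3,5], [4,5]
  2-simplices (10): [1,2,3], [1,2,4], [1,2,5], [1,3,4], [1,3,5], [1,4,5], [2,3,4], [2,3,5], [2,4,5], [3,4,5]
  3-simplices (5): [1,2,3,4], [1,2,3,5], [1,2,4,5], [1,3,4,5], [2,3,4,5]

giving chain groups C_0 ≅ Z^5, C_1 ≅ Z^10, C_2 ≅ Z^10, C_3 ≅ Z^5.

∂_1: C_1 → C_0 maps an edge to its endpoints' difference, ∂[p,q] = q − p. For instance
  ∂[1,3] = [3] − [1].
As a 5×10 matrix over Z this has rank 4, with invariant factors (1,1,1,1).

Boundary ∂_2: C_2 → C_1 maps a triangle to the signed sum of its edges. For instance
  ∂[2,4,5] = [4,5] − [2,5] + [2,4],
  ∂[1,4,5] = [4,5] − [1,5] + [1,4].
This gives a 10×10 integer matrix of rank 6; reducing to Smith normal form yields diagonal entries (1,1,1,1,1,1).

Boundary ∂_3: C_3 → C_2 sends each 3-simplex σ to the alternating sum Σ_i (−1)^i (σ with its i-th vertex removed). For instance
  ∂[2,3,4,5] = [3,4,5] − [2,4,5] + [2,3,5] − [2,3,4],
  ∂[1,2,3,4] = [2,3,4] − [1,3,4] + [1,2,4] − [1,2,3].
The resulting 10×5 matrix has rank 4, and its Smith normal form has invariant factors (1,1,1,1).

Now H_k = ker ∂_k / im ∂_{k+1}, so:

  H_0: rank C_0 − rank ∂_1 = 5 − 4 = 1, and the invariant factors of ∂_1 are all 1, so H_0 = Z.
  H_1: rank ker ∂_1 − rank ∂_2 = (10 − 4) − 6 = 0, and the invariant factors of ∂_2 are all 1, so H_1 = 0.
  H_2: rank ker ∂_2 − rank ∂_3 = (10 − 6) − 4 = 0, and the invariant factors of ∂_3 are all 1, so H_2 = 0.
  H_3: rank ker ∂_3 − rank ∂_4 = (5 − 4) − 0 = 1, and there is no ∂_4, so H_3 = Z.

As a check, the Euler characteristic is 5 − 10 + 10 − 5 = 0, which agrees with 1 − 0 + 0 − 1 = 0.

H_0 ≅ Z,  H_1 = 0,  H_2 = 0,  H_3 ≅ Z.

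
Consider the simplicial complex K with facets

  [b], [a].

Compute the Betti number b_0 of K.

K has 2 vertices.
rank ∂_0 = 0, rank ∂_1 = 0 ⇒ b_0 = 2 − 0 − 0 = 2. So H_0 = Z^2.

b_0 = 2.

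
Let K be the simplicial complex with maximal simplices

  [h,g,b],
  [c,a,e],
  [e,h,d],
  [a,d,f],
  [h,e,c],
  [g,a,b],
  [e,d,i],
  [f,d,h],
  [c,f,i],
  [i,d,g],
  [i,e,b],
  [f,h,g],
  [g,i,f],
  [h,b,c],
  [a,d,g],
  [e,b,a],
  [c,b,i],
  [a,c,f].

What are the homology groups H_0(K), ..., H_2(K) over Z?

H_0 = Z,  H_1 = Z ⊕ Z/2Z,  H_2 = 0.

Fix the vertex order a < b < c < d < e < f < g < h < i and write every simplex with vertices in increasing order. Then dim K = 2 and the simplices of K are:

  0-simplices (9): a, b, c, d, e, f, g, h, i
  1-simplices (27): ab, ac, ad, ae, af, ag, bc, be, bg, bh, bi, ce, cf, ch, ci, de, df, dg, dh, di, eh, ei, fg, fh, fi, gh, gi
  2-simplices (18): abe, abg, ace, acf, adf, adg, bch, bci, bei, bgh, ceh, cfi, deh, dei, dfh, dgi, fgh, fgi

Hence C_0 ≅ Z^9, C_1 ≅ Z^27, C_2 ≅ Z^18.

The boundary map ∂_1: C_1 → C_0 sends each edge [p,q] (with p < q) to q − p. For instance
  ∂be = e − b.
The 9×27 boundary matrix has rank 8 and Smith normal form diag(1,1,1,1,1,1,1,1).

∂_2: C_2 → C_1 sends each 2-simplex [p,q,r] to [q,r] − [p,r] + [p,q]. For instance
  ∂cfi = fi − ci + cf,
  ∂dfh = fh − dh + df.
The 27×18 boundary matrix has rank 18 and Smith normal form diag(1,1,1,1,1,1,1,1,1,1,1,1,1,1,1,1,1,2).

Now H_k = ker ∂_k / im ∂_{k+1}, so:

  H_0: rank C_0 − rank ∂_1 = 9 − 8 = 1, and the invariant factors of ∂_1 are all 1, so H_0 = Z.
  H_1: rank ker ∂_1 − rank ∂_2 = (27 − 8) − 18 = 1, and ∂_2 has invariant factor 2 > 1, so H_1 = Z ⊕ Z/2Z.
  H_2: rank ker ∂_2 − rank ∂_3 = (18 − 18) − 0 = 0, and there is no ∂_3, so H_2 = 0.

(K is a triangulation of the Klein bottle.)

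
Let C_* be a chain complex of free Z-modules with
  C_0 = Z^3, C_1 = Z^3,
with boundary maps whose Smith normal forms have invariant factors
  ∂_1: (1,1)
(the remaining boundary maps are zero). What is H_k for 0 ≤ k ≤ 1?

H_0: b_0 = 3 − 0 − 2 = 1; torsion from ∂_1 factors > 1: none. So H_0 ≅ Z.
H_1: b_1 = 3 − 2 − 0 = 1; torsion from ∂_2 factors > 1: none. So H_1 ≅ Z.

H_0 ≅ Z,  H_1 ≅ Z.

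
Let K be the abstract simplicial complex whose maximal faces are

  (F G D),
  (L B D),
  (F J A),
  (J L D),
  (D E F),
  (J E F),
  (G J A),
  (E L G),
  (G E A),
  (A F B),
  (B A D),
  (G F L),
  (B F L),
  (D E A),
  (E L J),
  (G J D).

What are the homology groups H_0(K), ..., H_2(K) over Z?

H_0 = Z,  H_1 = Z^2,  H_2 = Z.

Take the total order A < B < D < E < F < G < J < L on the vertex set. Then K (dimension 2) consists of the simplices:

  0-simplices (8): A, B, D, E, F, G, J, L
  1-simplices (24): AB, AD, AE, AF, AG, AJ, BD, BF, BL, DE, DF, DG, DJ, DL, EF, EG, EJ, EL, FG, FJ, FL, GJ, GL, JL
  2-simplices (16): ABD, ABF, ADE, AEG, AFJ, AGJ, BDL, BFL, DEF, DFG, DGJ, DJL, EFJ, EGL, EJL, FGL

so the chain groups are C_0 ≅ Z^8, C_1 ≅ Z^24, C_2 ≅ Z^16.

Boundary ∂_1: C_1 → C_0 is given by ∂[p,q] = [q] − [p].
As a 8×24 matrix over Z this has rank 7, with invariant factors (1,1,1,1,1,1,1).

Boundary ∂_2: C_2 → C_1 sends each 2-simplex [p,q,r] to [q,r] − [p,r] + [p,q]. For instance
  ∂EFJ = FJ − EJ + EF,
  ∂ABD = BD − AD + AB.
This gives a 24×16 integer matrix of rank 15; reducing to Smith normal form yields diagonal entries (1,1,1,1,1,1,1,1,1,1,1,1,1,1,1).

From H_k ≅ ker(∂_k) / im(∂_{k+1}) we obtain:

  H_0: rank C_0 − rank ∂_1 = 8 − 7 = 1, and the invariant factors of ∂_1 are all 1, so H_0 ≅ Z.
  H_1: rank ker ∂_1 − rank ∂_2 = (24 − 7) − 15 = 2, and the invariant factors of ∂_2 are all 1, so H_1 ≅ Z^2.
  H_2: rank ker ∂_2 − rank ∂_3 = (16 − 15) − 0 = 1, and there is no ∂_3, so H_2 ≅ Z.

As a check, the Euler characteristic is 8 − 24 + 16 = 0, which agrees with 1 − 2 + 1 = 0.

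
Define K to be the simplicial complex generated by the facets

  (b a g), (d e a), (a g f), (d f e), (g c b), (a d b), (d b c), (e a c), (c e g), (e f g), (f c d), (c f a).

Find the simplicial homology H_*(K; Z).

H_0 = Z,  H_1 = Z_2,  H_2 = 0.

Take the total order a < b < c < d < e < f < g on the vertex set. Then K (dimension 2) consists of the simplices:

  0-simplices (7): a, b, c, d, e, f, g
  1-simplices (18): ab, ac, ad, ae, af, ag, bc, bd, bg, cd, ce, cf, cg, de, df, ef, eg, fg
  2-simplices (12): abd, abg, ace, acf, ade, afg, bcd, bcg, cdf, ceg, def, efg

giving chain groups C_0 ≅ Z^7, C_1 ≅ Z^18, C_2 ≅ Z^12.

The boundary map ∂_1: C_1 → C_0 maps an edge to its endpoints' difference, ∂[p,q] = q − p.
The resulting 7×18 matrix has rank 6, and its Smith normal form has invariant factors (1,1,1,1,1,1).

∂_2: C_2 → C_1 maps a triangle to the signed sum of its edges. For instance
  ∂efg = fg − eg + ef,
  ∂bcd = cd − bd + bc.
This gives a 18×12 integer matrix of rank 12; reducing to Smith normal form yields diagonal entries (1,1,1,1,1,1,1,1,1,1,1,2).

Now H_k = ker ∂_k / im ∂_{k+1}, so:

  H_0: rank C_0 − rank ∂_1 = 7 − 6 = 1, and the invariant factors of ∂_1 are all 1, so H_0 = Z.
  H_1: rank ker ∂_1 − rank ∂_2 = (18 − 6) − 12 = 0, and ∂_2 has invariant factor 2 > 1, so H_1 = Z_2.
  H_2: rank ker ∂_2 − rank ∂_3 = (12 − 12) − 0 = 0, and there is no ∂_3, so H_2 = 0.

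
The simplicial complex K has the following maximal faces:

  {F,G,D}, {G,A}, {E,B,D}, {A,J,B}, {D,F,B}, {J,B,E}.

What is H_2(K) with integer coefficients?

Order the vertices as A < B < D < E < F < G < J. Listing each simplex with vertices in this order, K has dimension 2 with simplices:

  0-simplices (7): A, B, D, E, F, G, J
  1-simplices (12): AB, AG, AJ, BD, BE, BF, BJ, DE, DF, DG, EJ, FG
  2-simplices (5): ABJ, BDE, BDF, BEJ, DFG

giving chain groups C_0 ≅ Z^7, C_1 ≅ Z^12, C_2 ≅ Z^5.

∂_1: C_1 → C_0 sends each edge [p,q] (with p < q) to q − p.
The resulting 7×12 matrix has rank 6, and its Smith normal form has invariant factors (1,1,1,1,1,1).

Boundary ∂_2: C_2 → C_1 acts by ∂[p,q,r] = [q,r] − [p,r] + [p,q]. For instance
  ∂BDE = DE − BE + BD,
  ∂DFG = FG − DG + DF.
This gives a 12×5 integer matrix of rank 5; reducing to Smith normal form yields diagonal entries (1,1,1,1,1).

From H_k ≅ ker(∂_k) / im(∂_{k+1}) we obtain:

  H_2: rank ker ∂_2 − rank ∂_3 = (5 − 5) − 0 = 0, and there is no ∂_3, so H_2 ≅ 0.

H_2 ≅ 0.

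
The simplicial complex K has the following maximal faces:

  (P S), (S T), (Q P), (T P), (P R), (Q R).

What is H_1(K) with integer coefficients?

Fix the vertex order P < Q < R < S < T and write every simplex with vertices in increasing order. Then dim K = 1 and the simplices of K are:

  0-simplices (5): P, Q, R, S, T
  1-simplices (6): PQ, PR, PS, PT, QR, ST

giving chain groups C_0 ≅ Z^5, C_1 ≅ Z^6.

∂_1: C_1 → C_0 sends each edge [p,q] (with p < q) to q − p. For instance
  ∂PR = R − P.
This gives a 5×6 integer matrix of rank 4; reducing to Smith normal form yields diagonal entries (1,1,1,1).

Reading off H_k = ker ∂_k / im ∂_{k+1}:

  H_1: rank ker ∂_1 − rank ∂_2 = (6 − 4) − 0 = 2, and there is no ∂_2, so H_1 = Z^2.

H_1 ≅ Z^2.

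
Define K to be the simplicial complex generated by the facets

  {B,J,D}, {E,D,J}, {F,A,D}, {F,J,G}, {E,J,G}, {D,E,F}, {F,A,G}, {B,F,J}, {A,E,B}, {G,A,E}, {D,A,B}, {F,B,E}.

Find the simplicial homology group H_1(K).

We work with the vertex ordering A < B < D < E < F < G < J. The simplices of K, each written with vertices in increasing order, are:

  0-simplices (7): A, B, D, E, F, G, J
  1-simplices (18): AB, AD, AE, AF, AG, BD, BE, BF, BJ, DE, DF, DJ, EF, EG, EJ, FG, FJ, GJ
  2-simplices (12): ABD, ABE, ADF, AEG, AFG, BDJ, BEF, BFJ, DEF, DEJ, EGJ, FGJ

so the chain groups are C_0 ≅ Z^7, C_1 ≅ Z^18, C_2 ≅ Z^12.

Boundary ∂_1: C_1 → C_0 sends each edge [p,q] (with p < q) to q − p. For instance
  ∂GJ = J − G.
The 7×18 boundary matrix has rank 6 and Smith normal form diag(1,1,1,1,1,1).

Boundary ∂_2: C_2 → C_1 sends each 2-simplex [p,q,r] to [q,r] − [p,r] + [p,q]. For instance
  ∂ABE = BE − AE + AB,
  ∂FGJ = GJ − FJ + FG.
The 18×12 boundary matrix has rank 12 and Smith normal form diag(1,1,1,1,1,1,1,1,1,1,1,2).

Now H_k = ker ∂_k / im ∂_{k+1}, so:

  H_1: rank ker ∂_1 − rank ∂_2 = (18 − 6) − 12 = 0, and ∂_2 has invariant factor 2 > 1, so H_1 = Z/2.

H_1 ≅ Z/2.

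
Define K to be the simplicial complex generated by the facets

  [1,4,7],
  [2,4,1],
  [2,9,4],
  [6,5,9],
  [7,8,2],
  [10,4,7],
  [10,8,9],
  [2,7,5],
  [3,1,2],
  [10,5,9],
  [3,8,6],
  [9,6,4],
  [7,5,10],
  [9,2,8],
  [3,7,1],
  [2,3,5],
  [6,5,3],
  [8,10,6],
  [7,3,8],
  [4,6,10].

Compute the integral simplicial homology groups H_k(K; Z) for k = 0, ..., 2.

Take the total order 1 < 2 < 3 < 4 < 5 < 6 < 7 < 8 < 9 < 10 on the vertex set. Then K (dimension 2) consists of the simplices:

  0-simplices (10): [1], [2], [3], [4], [5], [6], [7], [8], [9], [10]
  1-simplices (30): (30 of them)
  2-simplices (20): (20 of them)

so the chain groups are C_0 ≅ Z^10, C_1 ≅ Z^30, C_2 ≅ Z^20.

∂_1: C_1 → C_0 sends each edge [p,q] (with p < q) to q − p.
This gives a 10×30 integer matrix of rank 9; reducing to Smith normal form yields diagonal entries (1,1,1,1,1,1,1,1,1).

Boundary ∂_2: C_2 → C_1 maps a triangle to the signed sum of its edges. For instance
  ∂[1,3,7] = [3,7] − [1,7] + [1,3],
  ∂[2,5,7] = [5,7] − [2,7] + [2,5].
The resulting 30×20 matrix has rank 20, and its Smith normal form has invariant factors (1,1,1,1,1,1,1,1,1,1,1,1,1,1,1,1,1,1,1,2).

Now H_k = ker ∂_k / im ∂_{k+1}, so:

  H_0: rank C_0 − rank ∂_1 = 10 − 9 = 1, and the invariant factors of ∂_1 are all 1, so H_0 ≅ Z.
  H_1: rank ker ∂_1 − rank ∂_2 = (30 − 9) − 20 = 1, and ∂_2 has invariant factor 2 > 1, so H_1 ≅ Z ⊕ Z_2.
  H_2: rank ker ∂_2 − rank ∂_3 = (20 − 20) − 0 = 0, and there is no ∂_3, so H_2 ≅ 0.

H_0 = Z,  H_1 = Z ⊕ Z_2,  H_2 = 0.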